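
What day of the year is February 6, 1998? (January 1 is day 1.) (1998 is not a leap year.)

Days in months before February: 31 = 31.
Plus 6 days into February → day 37.

37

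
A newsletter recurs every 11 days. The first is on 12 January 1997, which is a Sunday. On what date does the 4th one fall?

14 February 1997

The 4th occurrence is 3 intervals after the first: 3 × 11 = 33 days after 12 January 1997.
January has 31 days — 19 days to the end of January leaves 14.
14 days into February → 14 February 1997.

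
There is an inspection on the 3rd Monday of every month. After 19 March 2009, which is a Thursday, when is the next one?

20 April 2009

March 2009 starts on a Sunday; its first Monday is the 2nd, so the 3rd Monday is the 16th — 16 March 2009.
That is not after 19 March 2009, so look at April 2009.
April 2009 starts on a Wednesday; its first Monday is the 6th, so the 3rd Monday is the 20th — 20 April 2009.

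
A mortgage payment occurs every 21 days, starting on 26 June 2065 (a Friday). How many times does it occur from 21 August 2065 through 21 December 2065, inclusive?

Occurrences land 21·i days after 26 June 2065 for i = 0, 1, 2, …
21 August 2065 is 56 days after the start; 56 ÷ 21 = 2 remainder 14; since the remainder is 14, round up to i = 3. First occurrence in the window: #4 on 28 August 2065 (3×21 = 63 days in).
21 December 2065 is 178 days after the start; 178 ÷ 21 = 8 remainder 10. Last occurrence in the window: #9 on 11 December 2065.
Occurrences #4 through #9: 6 in total.

6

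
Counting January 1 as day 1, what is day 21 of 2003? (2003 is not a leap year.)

Jan 21, 2003

21 into Jan → Jan 21.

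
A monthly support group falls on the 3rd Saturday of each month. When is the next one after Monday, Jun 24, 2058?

Jun 2058 starts on a Saturday; its first Saturday is the 1st, so the 3rd Saturday is the 15th — Jun 15, 2058.
That is not after Jun 24, 2058, so look at Jul 2058.
Jul 2058 starts on a Monday; its first Saturday is the 6th, so the 3rd Saturday is the 20th — Jul 20, 2058.

Jul 20, 2058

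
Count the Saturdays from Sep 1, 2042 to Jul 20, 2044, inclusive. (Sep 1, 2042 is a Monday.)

Sep 1, 2042 is a Monday; the first Saturday on or after it is Sep 6, 2042 (5 days later).
From Sep 6, 2042 to Jul 20, 2044: 116 + 365 + 202 = 683 days (rest of 2042, 2043, to Jul 20, 2044 in 2044).
683 ÷ 7 = 97 full weeks with remainder 4, so 97 more Saturdays after the first → 98.

98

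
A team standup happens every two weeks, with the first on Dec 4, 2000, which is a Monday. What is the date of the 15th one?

The 15th occurrence is 14 intervals after the first: 14 × 14 = 196 days after Dec 4, 2000.
Dec has 31 days — 27 days to the end of Dec leaves 169.
Jan has 31 days (138 left).
Feb has 28 days (110 left).
Mar has 31 days (79 left).
Apr has 30 days (49 left).
May has 31 days (18 left).
18 days into Jun → Jun 18, 2001.

Jun 18, 2001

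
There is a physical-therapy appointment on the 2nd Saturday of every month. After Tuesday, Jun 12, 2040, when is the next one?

Jul 14, 2040

Jun 2040 starts on a Friday; its first Saturday is the 2nd, so the 2nd Saturday is the 9th — Jun 9, 2040.
That is not after Jun 12, 2040, so look at Jul 2040.
Jul 2040 starts on a Sunday; its first Saturday is the 7th, so the 2nd Saturday is the 14th — Jul 14, 2040.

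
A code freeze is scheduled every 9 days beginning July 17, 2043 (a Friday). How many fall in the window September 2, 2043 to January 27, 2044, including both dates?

16

Occurrences land 9·i days after July 17, 2043 for i = 0, 1, 2, …
September 2, 2043 is 47 days after the start; 47 ÷ 9 = 5 remainder 2; since the remainder is 2, round up to i = 6. First occurrence in the window: #7 on September 9, 2043 (6×9 = 54 days in).
January 27, 2044 is 194 days after the start; 194 ÷ 9 = 21 remainder 5. Last occurrence in the window: #22 on January 22, 2044.
Occurrences #7 through #22: 16 in total.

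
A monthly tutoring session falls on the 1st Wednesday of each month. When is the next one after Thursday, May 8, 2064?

May 2064 starts on a Thursday, so its 1st Wednesday is May 7, 2064 (6 days in).
That is not after May 8, 2064, so look at June 2064.
June 2064 starts on a Sunday, so its 1st Wednesday is June 4, 2064 (3 days in).

June 4, 2064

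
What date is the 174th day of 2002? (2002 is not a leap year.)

January has 31 days (174 − 31 = 143 remain).
February has 28 days (143 − 28 = 115 remain).
March has 31 days (115 − 31 = 84 remain).
April has 30 days (84 − 30 = 54 remain).
May has 31 days (54 − 31 = 23 remain).
23 into June → June 23.

2002-06-23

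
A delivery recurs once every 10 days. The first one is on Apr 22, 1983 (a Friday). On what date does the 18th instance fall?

Oct 9, 1983

The 18th occurrence is 17 intervals after the first: 17 × 10 = 170 days after Apr 22, 1983.
Apr has 30 days — 8 days to the end of Apr leaves 162.
May has 31 days (131 left).
Jun has 30 days (101 left).
Jul has 31 days (70 left).
Aug has 31 days (39 left).
Sep has 30 days (9 left).
9 days into Oct → Oct 9, 1983.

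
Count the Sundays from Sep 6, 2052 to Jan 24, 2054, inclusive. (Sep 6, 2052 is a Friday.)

Sep 6, 2052 is a Friday; the first Sunday on or after it is Sep 8, 2052 (2 days later).
From Sep 8, 2052 to Jan 24, 2054: 114 + 365 + 24 = 503 days (rest of 2052, 2053, to Jan 24, 2054 in 2054).
503 ÷ 7 = 71 full weeks with remainder 6, so 71 more Sundays after the first → 72.

72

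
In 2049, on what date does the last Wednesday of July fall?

July 28, 2049

July 2049 begins on a Thursday, so the first Wednesday is July 7 (6 days later).
July 2049 has 31 days. Adding weeks: 7, 14, 21, 28 — the last one ≤ 31 is the 28th.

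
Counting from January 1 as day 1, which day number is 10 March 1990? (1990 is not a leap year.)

69

Days in months before March: 31 + 28 = 59.
Plus 10 days into March → day 69.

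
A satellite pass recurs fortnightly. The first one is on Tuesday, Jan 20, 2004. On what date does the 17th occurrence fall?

The 17th occurrence is 16 intervals after the first: 16 × 14 = 224 days after Jan 20, 2004.
Jan has 31 days — 11 days to the end of Jan leaves 213.
Feb has 29 days (184 left).
Mar has 31 days (153 left).
Apr has 30 days (123 left).
May has 31 days (92 left).
Jun has 30 days (62 left).
Jul has 31 days (31 left).
31 days into Aug → Aug 31, 2004.

Aug 31, 2004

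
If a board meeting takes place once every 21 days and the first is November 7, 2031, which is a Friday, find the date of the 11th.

June 4, 2032

The 11th occurrence is 10 intervals after the first: 10 × 21 = 210 days after November 7, 2031.
November has 30 days — 23 days to the end of November leaves 187.
December has 31 days (156 left).
January has 31 days (125 left).
February has 29 days (96 left).
March has 31 days (65 left).
April has 30 days (35 left).
May has 31 days (4 left).
4 days into June → June 4, 2032.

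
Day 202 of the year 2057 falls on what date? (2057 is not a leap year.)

Jan has 31 days (202 − 31 = 171 remain).
Feb has 28 days (171 − 28 = 143 remain).
Mar has 31 days (143 − 31 = 112 remain).
Apr has 30 days (112 − 30 = 82 remain).
May has 31 days (82 − 31 = 51 remain).
Jun has 30 days (51 − 30 = 21 remain).
21 into Jul → Jul 21.

Jul 21, 2057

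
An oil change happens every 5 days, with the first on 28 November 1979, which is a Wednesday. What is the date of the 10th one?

The 10th occurrence is 9 intervals after the first: 9 × 5 = 45 days after 28 November 1979.
November has 30 days — 2 days to the end of November leaves 43.
December has 31 days (12 left).
12 days into January → 12 January 1980.

12 January 1980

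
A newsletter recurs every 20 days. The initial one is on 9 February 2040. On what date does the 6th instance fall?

19 May 2040

The 6th occurrence is 5 intervals after the first: 5 × 20 = 100 days after 9 February 2040.
February has 29 days — 20 days to the end of February leaves 80.
March has 31 days (49 left).
April has 30 days (19 left).
19 days into May → 19 May 2040.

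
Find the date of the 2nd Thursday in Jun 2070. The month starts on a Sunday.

Jun 12, 2070

Jun 2070 begins on a Sunday, so the first Thursday is Jun 5 (4 days later).
The 2nd Thursday is 1 weeks later: 5 + 7 = 12.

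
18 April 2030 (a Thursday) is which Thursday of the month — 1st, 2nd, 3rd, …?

3rd

Day 18 falls in week ⌈18/7⌉ of the month.
Days 1–7 hold the 1st Thursday, 8–14 the 2nd, 15–21 the 3rd, 22–28 the 4th, 29–31 the 5th.
18 is in the range for the 3rd.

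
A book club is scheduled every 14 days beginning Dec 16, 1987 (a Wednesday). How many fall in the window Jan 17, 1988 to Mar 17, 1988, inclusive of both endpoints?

Occurrences land 14·i days after Dec 16, 1987 for i = 0, 1, 2, …
Jan 17, 1988 is 32 days after the start; 32 ÷ 14 = 2 remainder 4; since the remainder is 4, round up to i = 3. First occurrence in the window: #4 on Jan 27, 1988 (3×14 = 42 days in).
Mar 17, 1988 is 92 days after the start; 92 ÷ 14 = 6 remainder 8. Last occurrence in the window: #7 on Mar 9, 1988.
Occurrences #4 through #7: 4 in total.

4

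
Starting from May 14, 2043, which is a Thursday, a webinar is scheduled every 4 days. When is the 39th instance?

Oct 13, 2043

The 39th occurrence is 38 intervals after the first: 38 × 4 = 152 days after May 14, 2043.
May has 31 days — 17 days to the end of May leaves 135.
Jun has 30 days (105 left).
Jul has 31 days (74 left).
Aug has 31 days (43 left).
Sep has 30 days (13 left).
13 days into Oct → Oct 13, 2043.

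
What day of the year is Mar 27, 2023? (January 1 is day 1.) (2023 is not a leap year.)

86

Days in months before Mar: 31 + 28 = 59.
Plus 27 days into Mar → day 86.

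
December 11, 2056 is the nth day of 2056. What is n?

Days in months before December: 31 + 29 + 31 + 30 + 31 + 30 + 31 + 31 + 30 + 31 + 30 = 335.
Plus 11 days into December → day 346.

346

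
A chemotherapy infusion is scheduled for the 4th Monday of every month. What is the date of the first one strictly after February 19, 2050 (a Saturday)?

February 2050 starts on a Tuesday; its first Monday is the 7th, so the 4th Monday is the 28th — February 28, 2050.
February 28, 2050 is after February 19, 2050, so that is the next one.

February 28, 2050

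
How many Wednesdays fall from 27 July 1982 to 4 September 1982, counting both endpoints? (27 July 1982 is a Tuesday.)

27 July 1982 is a Tuesday; the first Wednesday on or after it is 28 July 1982 (1 day later).
From 28 July 1982 to 4 September 1982: 3 + 31 + 4 = 38 days (rest of July, August, September).
38 ÷ 7 = 5 full weeks with remainder 3, so 5 more Wednesdays after the first → 6.

6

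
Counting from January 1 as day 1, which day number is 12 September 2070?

255

Days in months before September: 31 + 28 + 31 + 30 + 31 + 30 + 31 + 31 = 243.
Plus 12 days into September → day 255.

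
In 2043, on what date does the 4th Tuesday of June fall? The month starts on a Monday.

June 2043 begins on a Monday, so the first Tuesday is June 2 (1 day later).
The 4th Tuesday is 3 weeks later: 2 + 21 = 23.

23 June 2043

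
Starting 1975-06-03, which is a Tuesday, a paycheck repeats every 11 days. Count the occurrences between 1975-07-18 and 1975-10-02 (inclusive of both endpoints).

Occurrences land 11·i days after 1975-06-03 for i = 0, 1, 2, …
1975-07-18 is 45 days after the start; 45 ÷ 11 = 4 remainder 1; since the remainder is 1, round up to i = 5. First occurrence in the window: #6 on 1975-07-28 (5×11 = 55 days in).
1975-10-02 is 121 days after the start; 121 ÷ 11 = 11 remainder 0. Last occurrence in the window: #12 on 1975-10-02.
Occurrences #6 through #12: 7 in total.

7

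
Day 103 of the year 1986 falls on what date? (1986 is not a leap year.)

April 13, 1986

January has 31 days (103 − 31 = 72 remain).
February has 28 days (72 − 28 = 44 remain).
March has 31 days (44 − 31 = 13 remain).
13 into April → April 13.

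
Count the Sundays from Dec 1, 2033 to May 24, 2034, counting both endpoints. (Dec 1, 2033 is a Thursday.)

25

Dec 1, 2033 is a Thursday; the first Sunday on or after it is Dec 4, 2033 (3 days later).
From Dec 4, 2033 to May 24, 2034: 27 + 31 + 28 + 31 + 30 + 24 = 171 days (rest of Dec, Jan, Feb, Mar, Apr, May).
171 ÷ 7 = 24 full weeks with remainder 3, so 24 more Sundays after the first → 25.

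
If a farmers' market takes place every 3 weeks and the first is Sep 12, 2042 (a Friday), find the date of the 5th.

Dec 5, 2042

The 5th occurrence is 4 intervals after the first: 4 × 21 = 84 days after Sep 12, 2042.
Sep has 30 days — 18 days to the end of Sep leaves 66.
Oct has 31 days (35 left).
Nov has 30 days (5 left).
5 days into Dec → Dec 5, 2042.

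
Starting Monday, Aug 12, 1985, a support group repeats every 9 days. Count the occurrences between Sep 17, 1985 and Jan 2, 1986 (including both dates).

Occurrences land 9·i days after Aug 12, 1985 for i = 0, 1, 2, …
Sep 17, 1985 is 36 days after the start; 36 ÷ 9 = 4 remainder 0. First occurrence in the window: #5 on Sep 17, 1985 (4×9 = 36 days in).
Jan 2, 1986 is 143 days after the start; 143 ÷ 9 = 15 remainder 8. Last occurrence in the window: #16 on Dec 25, 1985.
Occurrences #5 through #16: 12 in total.

12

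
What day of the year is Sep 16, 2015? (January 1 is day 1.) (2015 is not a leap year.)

259

Days in months before Sep: 31 + 28 + 31 + 30 + 31 + 30 + 31 + 31 = 243.
Plus 16 days into Sep → day 259.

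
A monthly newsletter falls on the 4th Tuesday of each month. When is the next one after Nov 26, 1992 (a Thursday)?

Dec 22, 1992

Nov 1992 starts on a Sunday; its first Tuesday is the 3rd, so the 4th Tuesday is the 24th — Nov 24, 1992.
That is not after Nov 26, 1992, so look at Dec 1992.
Dec 1992 starts on a Tuesday; its first Tuesday is the 1st, so the 4th Tuesday is the 22nd — Dec 22, 1992.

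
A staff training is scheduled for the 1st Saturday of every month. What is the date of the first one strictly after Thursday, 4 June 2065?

6 June 2065

June 2065 starts on a Monday, so its 1st Saturday is 6 June 2065 (5 days in).
6 June 2065 is after 4 June 2065, so that is the next one.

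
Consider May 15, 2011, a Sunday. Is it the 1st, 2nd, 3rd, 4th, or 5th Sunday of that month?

Day 15 falls in week ⌈15/7⌉ of the month.
Days 1–7 hold the 1st Sunday, 8–14 the 2nd, 15–21 the 3rd, 22–28 the 4th, 29–31 the 5th.
15 is in the range for the 3rd.

3rd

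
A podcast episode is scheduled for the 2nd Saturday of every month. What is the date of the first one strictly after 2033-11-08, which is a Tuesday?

2033-11-12

November 2033 starts on a Tuesday; its first Saturday is the 5th, so the 2nd Saturday is the 12th — 2033-11-12.
2033-11-12 is after 2033-11-08, so that is the next one.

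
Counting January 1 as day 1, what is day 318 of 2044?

November 13, 2044

January has 31 days (318 − 31 = 287 remain).
February has 29 days (287 − 29 = 258 remain).
March has 31 days (258 − 31 = 227 remain).
April has 30 days (227 − 30 = 197 remain).
May has 31 days (197 − 31 = 166 remain).
June has 30 days (166 − 30 = 136 remain).
July has 31 days (136 − 31 = 105 remain).
August has 31 days (105 − 31 = 74 remain).
September has 30 days (74 − 30 = 44 remain).
October has 31 days (44 − 31 = 13 remain).
13 into November → November 13.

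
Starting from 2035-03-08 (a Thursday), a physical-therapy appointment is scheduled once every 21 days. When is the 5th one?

2035-05-31

The 5th occurrence is 4 intervals after the first: 4 × 21 = 84 days after 2035-03-08.
March has 31 days — 23 days to the end of March leaves 61.
April has 30 days (31 left).
31 days into May → 2035-05-31.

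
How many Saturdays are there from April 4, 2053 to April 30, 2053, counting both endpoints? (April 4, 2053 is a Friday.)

April 4, 2053 is a Friday; the first Saturday on or after it is April 5, 2053 (1 day later).
From April 5, 2053 to April 30, 2053 is 30 − 5 = 25 days.
25 ÷ 7 = 3 full weeks with remainder 4, so 3 more Saturdays after the first → 4.

4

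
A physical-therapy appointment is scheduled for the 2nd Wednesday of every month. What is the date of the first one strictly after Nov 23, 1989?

Nov 1989 starts on a Wednesday; its first Wednesday is the 1st, so the 2nd Wednesday is the 8th — Nov 8, 1989.
That is not after Nov 23, 1989, so look at Dec 1989.
Dec 1989 starts on a Friday; its first Wednesday is the 6th, so the 2nd Wednesday is the 13th — Dec 13, 1989.

Dec 13, 1989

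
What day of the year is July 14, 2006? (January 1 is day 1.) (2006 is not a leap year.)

195

Days in months before July: 31 + 28 + 31 + 30 + 31 + 30 = 181.
Plus 14 days into July → day 195.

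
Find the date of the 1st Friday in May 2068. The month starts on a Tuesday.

2068-05-04

May 2068 begins on a Tuesday, so the first Friday is May 4 (3 days later).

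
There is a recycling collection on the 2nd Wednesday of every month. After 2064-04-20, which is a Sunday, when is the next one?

2064-05-14

April 2064 starts on a Tuesday; its first Wednesday is the 2nd, so the 2nd Wednesday is the 9th — 2064-04-09.
That is not after 2064-04-20, so look at May 2064.
May 2064 starts on a Thursday; its first Wednesday is the 7th, so the 2nd Wednesday is the 14th — 2064-05-14.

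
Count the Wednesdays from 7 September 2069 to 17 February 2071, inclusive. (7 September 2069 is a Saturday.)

75

7 September 2069 is a Saturday; the first Wednesday on or after it is 11 September 2069 (4 days later).
From 11 September 2069 to 17 February 2071: 111 + 365 + 48 = 524 days (rest of 2069, 2070, to 17 February 2071 in 2071).
524 ÷ 7 = 74 full weeks with remainder 6, so 74 more Wednesdays after the first → 75.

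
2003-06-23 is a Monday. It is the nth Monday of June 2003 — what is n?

4th

Day 23 falls in week ⌈23/7⌉ of the month.
Days 1–7 hold the 1st Monday, 8–14 the 2nd, 15–21 the 3rd, 22–28 the 4th, 29–31 the 5th.
23 is in the range for the 4th.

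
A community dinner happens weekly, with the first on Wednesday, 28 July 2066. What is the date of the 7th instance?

8 September 2066

The 7th occurrence is 6 intervals after the first: 6 × 7 = 42 days after 28 July 2066.
July has 31 days — 3 days to the end of July leaves 39.
August has 31 days (8 left).
8 days into September → 8 September 2066.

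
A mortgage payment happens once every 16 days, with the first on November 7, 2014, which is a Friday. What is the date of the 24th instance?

November 10, 2015

The 24th occurrence is 23 intervals after the first: 23 × 16 = 368 days after November 7, 2014.
November has 30 days — 23 days to the end of November leaves 345.
December has 31 days (314 left).
January has 31 days (283 left).
February has 28 days (255 left).
March has 31 days (224 left).
April has 30 days (194 left).
May has 31 days (163 left).
June has 30 days (133 left).
July has 31 days (102 left).
August has 31 days (71 left).
September has 30 days (41 left).
October has 31 days (10 left).
10 days into November → November 10, 2015.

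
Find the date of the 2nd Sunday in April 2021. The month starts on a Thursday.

April 11, 2021

April 2021 begins on a Thursday, so the first Sunday is April 4 (3 days later).
The 2nd Sunday is 1 weeks later: 4 + 7 = 11.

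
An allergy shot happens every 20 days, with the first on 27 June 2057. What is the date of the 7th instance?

25 October 2057

The 7th occurrence is 6 intervals after the first: 6 × 20 = 120 days after 27 June 2057.
June has 30 days — 3 days to the end of June leaves 117.
July has 31 days (86 left).
August has 31 days (55 left).
September has 30 days (25 left).
25 days into October → 25 October 2057.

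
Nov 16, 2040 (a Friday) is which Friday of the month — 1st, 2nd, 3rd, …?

3rd

Day 16 falls in week ⌈16/7⌉ of the month.
Days 1–7 hold the 1st Friday, 8–14 the 2nd, 15–21 the 3rd, 22–28 the 4th, 29–31 the 5th.
16 is in the range for the 3rd.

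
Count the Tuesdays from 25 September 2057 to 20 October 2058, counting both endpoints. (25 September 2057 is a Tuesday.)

25 September 2057 is a Tuesday; the first Tuesday on or after it is 25 September 2057.
From 25 September 2057 to 20 October 2058: 97 + 293 = 390 days (rest of 2057, to 20 October 2058 in 2058).
390 ÷ 7 = 55 full weeks with remainder 5, so 55 more Tuesdays after the first → 56.

56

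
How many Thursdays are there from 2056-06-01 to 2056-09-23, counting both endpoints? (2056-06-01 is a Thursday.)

17

2056-06-01 is a Thursday; the first Thursday on or after it is 2056-06-01.
From 2056-06-01 to 2056-09-23: 29 + 31 + 31 + 23 = 114 days (rest of June, July, August, September).
114 ÷ 7 = 16 full weeks with remainder 2, so 16 more Thursdays after the first → 17.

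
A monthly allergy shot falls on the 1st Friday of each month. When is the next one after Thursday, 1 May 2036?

May 2036 starts on a Thursday, so its 1st Friday is 2 May 2036 (1 day in).
2 May 2036 is after 1 May 2036, so that is the next one.

2 May 2036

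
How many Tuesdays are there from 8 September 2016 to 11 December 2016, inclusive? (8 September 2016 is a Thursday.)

13

8 September 2016 is a Thursday; the first Tuesday on or after it is 13 September 2016 (5 days later).
From 13 September 2016 to 11 December 2016: 17 + 31 + 30 + 11 = 89 days (rest of September, October, November, December).
89 ÷ 7 = 12 full weeks with remainder 5, so 12 more Tuesdays after the first → 13.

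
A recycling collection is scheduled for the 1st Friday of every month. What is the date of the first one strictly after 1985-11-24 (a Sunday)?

1985-12-06

November 1985 starts on a Friday, so its 1st Friday is 1985-11-01.
That is not after 1985-11-24, so look at December 1985.
December 1985 starts on a Sunday, so its 1st Friday is 1985-12-06 (5 days in).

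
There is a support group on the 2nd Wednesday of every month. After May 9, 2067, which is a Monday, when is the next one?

May 11, 2067

May 2067 starts on a Sunday; its first Wednesday is the 4th, so the 2nd Wednesday is the 11th — May 11, 2067.
May 11, 2067 is after May 9, 2067, so that is the next one.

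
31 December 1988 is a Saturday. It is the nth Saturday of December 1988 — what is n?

Day 31 falls in week ⌈31/7⌉ of the month.
Days 1–7 hold the 1st Saturday, 8–14 the 2nd, 15–21 the 3rd, 22–28 the 4th, 29–31 the 5th.
31 is in the range for the 5th.

5th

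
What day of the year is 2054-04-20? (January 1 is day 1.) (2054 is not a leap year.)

110

Days in months before April: 31 + 28 + 31 = 90.
Plus 20 days into April → day 110.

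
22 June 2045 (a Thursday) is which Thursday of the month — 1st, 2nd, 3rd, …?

Day 22 falls in week ⌈22/7⌉ of the month.
Days 1–7 hold the 1st Thursday, 8–14 the 2nd, 15–21 the 3rd, 22–28 the 4th, 29–31 the 5th.
22 is in the range for the 4th.

4th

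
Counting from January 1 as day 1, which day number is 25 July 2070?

206

Days in months before July: 31 + 28 + 31 + 30 + 31 + 30 = 181.
Plus 25 days into July → day 206.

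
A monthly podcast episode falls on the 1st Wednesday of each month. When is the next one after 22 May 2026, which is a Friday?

3 June 2026

May 2026 starts on a Friday, so its 1st Wednesday is 6 May 2026 (5 days in).
That is not after 22 May 2026, so look at June 2026.
June 2026 starts on a Monday, so its 1st Wednesday is 3 June 2026 (2 days in).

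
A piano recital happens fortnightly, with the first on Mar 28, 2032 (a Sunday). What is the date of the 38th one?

The 38th occurrence is 37 intervals after the first: 37 × 14 = 518 days after Mar 28, 2032.
Mar has 31 days — 3 days to the end of Mar leaves 515.
From end of Mar to end of 2032 is 275 days (240 left).
Jan has 31 days (209 left).
Feb has 28 days (181 left).
Mar has 31 days (150 left).
Apr has 30 days (120 left).
May has 31 days (89 left).
Jun has 30 days (59 left).
Jul has 31 days (28 left).
28 days into Aug → Aug 28, 2033.

Aug 28, 2033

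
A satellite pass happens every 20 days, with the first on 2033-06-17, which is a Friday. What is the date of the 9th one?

2033-11-24

The 9th occurrence is 8 intervals after the first: 8 × 20 = 160 days after 2033-06-17.
June has 30 days — 13 days to the end of June leaves 147.
July has 31 days (116 left).
August has 31 days (85 left).
September has 30 days (55 left).
October has 31 days (24 left).
24 days into November → 2033-11-24.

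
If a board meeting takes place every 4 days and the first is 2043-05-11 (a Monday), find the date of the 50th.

2043-11-23

The 50th occurrence is 49 intervals after the first: 49 × 4 = 196 days after 2043-05-11.
May has 31 days — 20 days to the end of May leaves 176.
June has 30 days (146 left).
July has 31 days (115 left).
August has 31 days (84 left).
September has 30 days (54 left).
October has 31 days (23 left).
23 days into November → 2043-11-23.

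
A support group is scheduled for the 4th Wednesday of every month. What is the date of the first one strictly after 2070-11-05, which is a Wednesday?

November 2070 starts on a Saturday; its first Wednesday is the 5th, so the 4th Wednesday is the 26th — 2070-11-26.
2070-11-26 is after 2070-11-05, so that is the next one.

2070-11-26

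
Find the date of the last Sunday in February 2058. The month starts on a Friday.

February 2058 begins on a Friday, so the first Sunday is February 3 (2 days later).
February 2058 has 28 days. Adding weeks: 3, 10, 17, 24 — the last one ≤ 28 is the 24th.

24 February 2058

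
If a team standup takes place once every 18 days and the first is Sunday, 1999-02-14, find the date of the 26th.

The 26th occurrence is 25 intervals after the first: 25 × 18 = 450 days after 1999-02-14.
February has 28 days — 14 days to the end of February leaves 436.
From end of February to end of 1999 is 306 days (130 left).
January has 31 days (99 left).
February has 29 days (70 left).
March has 31 days (39 left).
April has 30 days (9 left).
9 days into May → 2000-05-09.

2000-05-09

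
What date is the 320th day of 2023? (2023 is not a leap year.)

November 16, 2023

January has 31 days (320 − 31 = 289 remain).
February has 28 days (289 − 28 = 261 remain).
March has 31 days (261 − 31 = 230 remain).
April has 30 days (230 − 30 = 200 remain).
May has 31 days (200 − 31 = 169 remain).
June has 30 days (169 − 30 = 139 remain).
July has 31 days (139 − 31 = 108 remain).
August has 31 days (108 − 31 = 77 remain).
September has 30 days (77 − 30 = 47 remain).
October has 31 days (47 − 31 = 16 remain).
16 into November → November 16.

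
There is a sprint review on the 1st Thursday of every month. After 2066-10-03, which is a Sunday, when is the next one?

2066-10-07

October 2066 starts on a Friday, so its 1st Thursday is 2066-10-07 (6 days in).
2066-10-07 is after 2066-10-03, so that is the next one.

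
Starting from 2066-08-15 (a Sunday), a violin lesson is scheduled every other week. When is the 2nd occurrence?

The 2nd occurrence is 1 interval after the first: 1 × 14 = 14 days after 2066-08-15.
14 days later is 2066-08-29.

2066-08-29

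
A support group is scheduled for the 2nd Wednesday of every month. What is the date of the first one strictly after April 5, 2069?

April 2069 starts on a Monday; its first Wednesday is the 3rd, so the 2nd Wednesday is the 10th — April 10, 2069.
April 10, 2069 is after April 5, 2069, so that is the next one.

April 10, 2069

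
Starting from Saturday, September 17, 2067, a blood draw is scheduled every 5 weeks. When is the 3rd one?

November 26, 2067

The 3rd occurrence is 2 intervals after the first: 2 × 35 = 70 days after September 17, 2067.
September has 30 days — 13 days to the end of September leaves 57.
October has 31 days (26 left).
26 days into November → November 26, 2067.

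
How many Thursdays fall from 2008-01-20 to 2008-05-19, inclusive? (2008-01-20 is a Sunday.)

2008-01-20 is a Sunday; the first Thursday on or after it is 2008-01-24 (4 days later).
From 2008-01-24 to 2008-05-19: 7 + 29 + 31 + 30 + 19 = 116 days (rest of January, February, March, April, May).
116 ÷ 7 = 16 full weeks with remainder 4, so 16 more Thursdays after the first → 17.

17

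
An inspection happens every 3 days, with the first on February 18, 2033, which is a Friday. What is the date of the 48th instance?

The 48th occurrence is 47 intervals after the first: 47 × 3 = 141 days after February 18, 2033.
February has 28 days — 10 days to the end of February leaves 131.
March has 31 days (100 left).
April has 30 days (70 left).
May has 31 days (39 left).
June has 30 days (9 left).
9 days into July → July 9, 2033.

July 9, 2033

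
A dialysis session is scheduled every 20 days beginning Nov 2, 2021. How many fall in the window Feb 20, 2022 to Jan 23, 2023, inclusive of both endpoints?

17

Occurrences land 20·i days after Nov 2, 2021 for i = 0, 1, 2, …
Feb 20, 2022 is 110 days after the start; 110 ÷ 20 = 5 remainder 10; since the remainder is 10, round up to i = 6. First occurrence in the window: #7 on Mar 2, 2022 (6×20 = 120 days in).
Jan 23, 2023 is 447 days after the start; 447 ÷ 20 = 22 remainder 7. Last occurrence in the window: #23 on Jan 16, 2023.
Occurrences #7 through #23: 17 in total.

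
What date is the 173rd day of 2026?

22 June 2026

January has 31 days (173 − 31 = 142 remain).
February has 28 days (142 − 28 = 114 remain).
March has 31 days (114 − 31 = 83 remain).
April has 30 days (83 − 30 = 53 remain).
May has 31 days (53 − 31 = 22 remain).
22 into June → June 22.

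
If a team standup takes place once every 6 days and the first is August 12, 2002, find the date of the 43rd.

The 43rd occurrence is 42 intervals after the first: 42 × 6 = 252 days after August 12, 2002.
August has 31 days — 19 days to the end of August leaves 233.
September has 30 days (203 left).
October has 31 days (172 left).
November has 30 days (142 left).
December has 31 days (111 left).
January has 31 days (80 left).
February has 28 days (52 left).
March has 31 days (21 left).
21 days into April → April 21, 2003.

April 21, 2003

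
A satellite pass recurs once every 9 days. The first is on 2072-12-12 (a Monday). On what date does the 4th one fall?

The 4th occurrence is 3 intervals after the first: 3 × 9 = 27 days after 2072-12-12.
December has 31 days — 19 days to the end of December leaves 8.
8 days into January → 2073-01-08.

2073-01-08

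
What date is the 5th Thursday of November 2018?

November 29, 2018

November 2018 begins on a Thursday, so the first Thursday is November 1.
The 5th Thursday is 4 weeks later: 1 + 28 = 29.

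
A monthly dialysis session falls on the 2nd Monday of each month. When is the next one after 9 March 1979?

March 1979 starts on a Thursday; its first Monday is the 5th, so the 2nd Monday is the 12th — 12 March 1979.
12 March 1979 is after 9 March 1979, so that is the next one.

12 March 1979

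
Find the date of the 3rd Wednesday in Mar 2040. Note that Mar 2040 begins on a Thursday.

Mar 21, 2040

Mar 2040 begins on a Thursday, so the first Wednesday is Mar 7 (6 days later).
The 3rd Wednesday is 2 weeks later: 7 + 14 = 21.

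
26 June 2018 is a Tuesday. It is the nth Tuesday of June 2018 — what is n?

Day 26 falls in week ⌈26/7⌉ of the month.
Days 1–7 hold the 1st Tuesday, 8–14 the 2nd, 15–21 the 3rd, 22–28 the 4th, 29–31 the 5th.
26 is in the range for the 4th.

4th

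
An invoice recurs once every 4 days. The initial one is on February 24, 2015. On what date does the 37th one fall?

The 37th occurrence is 36 intervals after the first: 36 × 4 = 144 days after February 24, 2015.
February has 28 days — 4 days to the end of February leaves 140.
March has 31 days (109 left).
April has 30 days (79 left).
May has 31 days (48 left).
June has 30 days (18 left).
18 days into July → July 18, 2015.

July 18, 2015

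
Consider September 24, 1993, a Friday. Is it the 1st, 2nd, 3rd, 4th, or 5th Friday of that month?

4th

Day 24 falls in week ⌈24/7⌉ of the month.
Days 1–7 hold the 1st Friday, 8–14 the 2nd, 15–21 the 3rd, 22–28 the 4th, 29–31 the 5th.
24 is in the range for the 4th.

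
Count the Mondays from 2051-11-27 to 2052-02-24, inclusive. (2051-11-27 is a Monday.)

2051-11-27 is a Monday; the first Monday on or after it is 2051-11-27.
From 2051-11-27 to 2052-02-24: 3 + 31 + 31 + 24 = 89 days (rest of November, December, January, February).
89 ÷ 7 = 12 full weeks with remainder 5, so 12 more Mondays after the first → 13.

13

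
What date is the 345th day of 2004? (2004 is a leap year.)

Jan has 31 days (345 − 31 = 314 remain).
Feb has 29 days (314 − 29 = 285 remain).
Mar has 31 days (285 − 31 = 254 remain).
Apr has 30 days (254 − 30 = 224 remain).
May has 31 days (224 − 31 = 193 remain).
Jun has 30 days (193 − 30 = 163 remain).
Jul has 31 days (163 − 31 = 132 remain).
Aug has 31 days (132 − 31 = 101 remain).
Sep has 30 days (101 − 30 = 71 remain).
Oct has 31 days (71 − 31 = 40 remain).
Nov has 30 days (40 − 30 = 10 remain).
10 into Dec → Dec 10.

Dec 10, 2004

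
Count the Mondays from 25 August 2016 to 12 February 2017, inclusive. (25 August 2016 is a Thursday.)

24

25 August 2016 is a Thursday; the first Monday on or after it is 29 August 2016 (4 days later).
From 29 August 2016 to 12 February 2017: 2 + 30 + 31 + 30 + 31 + 31 + 12 = 167 days (rest of August, September, October, November, December, January, February).
167 ÷ 7 = 23 full weeks with remainder 6, so 23 more Mondays after the first → 24.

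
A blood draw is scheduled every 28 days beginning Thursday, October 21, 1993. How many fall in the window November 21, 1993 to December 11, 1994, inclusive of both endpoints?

Occurrences land 28·i days after October 21, 1993 for i = 0, 1, 2, …
November 21, 1993 is 31 days after the start; 31 ÷ 28 = 1 remainder 3; since the remainder is 3, round up to i = 2. First occurrence in the window: #3 on December 16, 1993 (2×28 = 56 days in).
December 11, 1994 is 416 days after the start; 416 ÷ 28 = 14 remainder 24. Last occurrence in the window: #15 on November 17, 1994.
Occurrences #3 through #15: 13 in total.

13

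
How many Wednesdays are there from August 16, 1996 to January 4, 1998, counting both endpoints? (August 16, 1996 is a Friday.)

August 16, 1996 is a Friday; the first Wednesday on or after it is August 21, 1996 (5 days later).
From August 21, 1996 to January 4, 1998: 132 + 365 + 4 = 501 days (rest of 1996, 1997, to January 4, 1998 in 1998).
501 ÷ 7 = 71 full weeks with remainder 4, so 71 more Wednesdays after the first → 72.

72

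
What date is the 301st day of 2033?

January has 31 days (301 − 31 = 270 remain).
February has 28 days (270 − 28 = 242 remain).
March has 31 days (242 − 31 = 211 remain).
April has 30 days (211 − 30 = 181 remain).
May has 31 days (181 − 31 = 150 remain).
June has 30 days (150 − 30 = 120 remain).
July has 31 days (120 − 31 = 89 remain).
August has 31 days (89 − 31 = 58 remain).
September has 30 days (58 − 30 = 28 remain).
28 into October → October 28.

October 28, 2033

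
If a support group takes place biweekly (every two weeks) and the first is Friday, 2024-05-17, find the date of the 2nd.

2024-05-31

The 2nd occurrence is 1 interval after the first: 1 × 14 = 14 days after 2024-05-17.
14 days later is 2024-05-31.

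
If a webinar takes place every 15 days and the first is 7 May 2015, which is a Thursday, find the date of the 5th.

The 5th occurrence is 4 intervals after the first: 4 × 15 = 60 days after 7 May 2015.
May has 31 days — 24 days to the end of May leaves 36.
June has 30 days (6 left).
6 days into July → 6 July 2015.

6 July 2015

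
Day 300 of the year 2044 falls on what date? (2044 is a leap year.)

Jan has 31 days (300 − 31 = 269 remain).
Feb has 29 days (269 − 29 = 240 remain).
Mar has 31 days (240 − 31 = 209 remain).
Apr has 30 days (209 − 30 = 179 remain).
May has 31 days (179 − 31 = 148 remain).
Jun has 30 days (148 − 30 = 118 remain).
Jul has 31 days (118 − 31 = 87 remain).
Aug has 31 days (87 − 31 = 56 remain).
Sep has 30 days (56 − 30 = 26 remain).
26 into Oct → Oct 26.

Oct 26, 2044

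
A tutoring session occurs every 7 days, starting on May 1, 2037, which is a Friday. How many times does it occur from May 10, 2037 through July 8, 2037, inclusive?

Occurrences land 7·i days after May 1, 2037 for i = 0, 1, 2, …
May 10, 2037 is 9 days after the start; 9 ÷ 7 = 1 remainder 2; since the remainder is 2, round up to i = 2. First occurrence in the window: #3 on May 15, 2037 (2×7 = 14 days in).
July 8, 2037 is 68 days after the start; 68 ÷ 7 = 9 remainder 5. Last occurrence in the window: #10 on July 3, 2037.
Occurrences #3 through #10: 8 in total.

8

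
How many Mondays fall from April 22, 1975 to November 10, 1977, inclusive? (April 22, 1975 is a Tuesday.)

April 22, 1975 is a Tuesday; the first Monday on or after it is April 28, 1975 (6 days later).
From April 28, 1975 to November 10, 1977: 247 + 366 + 314 = 927 days (rest of 1975, 1976, to November 10, 1977 in 1977).
927 ÷ 7 = 132 full weeks with remainder 3, so 132 more Mondays after the first → 133.

133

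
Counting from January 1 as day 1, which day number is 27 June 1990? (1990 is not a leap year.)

Days in months before June: 31 + 28 + 31 + 30 + 31 = 151.
Plus 27 days into June → day 178.

178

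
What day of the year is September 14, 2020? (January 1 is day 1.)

Days in months before September: 31 + 29 + 31 + 30 + 31 + 30 + 31 + 31 = 244.
Plus 14 days into September → day 258.

258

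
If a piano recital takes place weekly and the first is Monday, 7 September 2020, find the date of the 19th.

11 January 2021

The 19th occurrence is 18 intervals after the first: 18 × 7 = 126 days after 7 September 2020.
September has 30 days — 23 days to the end of September leaves 103.
October has 31 days (72 left).
November has 30 days (42 left).
December has 31 days (11 left).
11 days into January → 11 January 2021.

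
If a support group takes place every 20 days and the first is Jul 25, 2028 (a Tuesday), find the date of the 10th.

The 10th occurrence is 9 intervals after the first: 9 × 20 = 180 days after Jul 25, 2028.
Jul has 31 days — 6 days to the end of Jul leaves 174.
Aug has 31 days (143 left).
Sep has 30 days (113 left).
Oct has 31 days (82 left).
Nov has 30 days (52 left).
Dec has 31 days (21 left).
21 days into Jan → Jan 21, 2029.

Jan 21, 2029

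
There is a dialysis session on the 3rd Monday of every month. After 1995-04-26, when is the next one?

1995-05-15

April 1995 starts on a Saturday; its first Monday is the 3rd, so the 3rd Monday is the 17th — 1995-04-17.
That is not after 1995-04-26, so look at May 1995.
May 1995 starts on a Monday; its first Monday is the 1st, so the 3rd Monday is the 15th — 1995-05-15.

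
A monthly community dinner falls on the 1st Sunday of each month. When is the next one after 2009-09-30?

September 2009 starts on a Tuesday, so its 1st Sunday is 2009-09-06 (5 days in).
That is not after 2009-09-30, so look at October 2009.
October 2009 starts on a Thursday, so its 1st Sunday is 2009-10-04 (3 days in).

2009-10-04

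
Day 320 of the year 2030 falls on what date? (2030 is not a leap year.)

January has 31 days (320 − 31 = 289 remain).
February has 28 days (289 − 28 = 261 remain).
March has 31 days (261 − 31 = 230 remain).
April has 30 days (230 − 30 = 200 remain).
May has 31 days (200 − 31 = 169 remain).
June has 30 days (169 − 30 = 139 remain).
July has 31 days (139 − 31 = 108 remain).
August has 31 days (108 − 31 = 77 remain).
September has 30 days (77 − 30 = 47 remain).
October has 31 days (47 − 31 = 16 remain).
16 into November → November 16.

2030-11-16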